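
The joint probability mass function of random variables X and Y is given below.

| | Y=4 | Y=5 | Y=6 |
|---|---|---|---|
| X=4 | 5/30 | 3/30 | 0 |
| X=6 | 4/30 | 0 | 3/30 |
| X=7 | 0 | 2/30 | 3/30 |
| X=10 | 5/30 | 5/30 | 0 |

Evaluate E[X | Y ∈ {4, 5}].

85/12

P(Y ∈ {4, 5}) = 4/5.
Σ X·P over the event = 4·(5/30) + 4·(3/30) + 6·(4/30) + 7·(2/30) + 10·(5/30) + 10·(5/30) = 17/3.
E[X | Y ∈ {4, 5}] = (17/3) / (4/5) = 85/12.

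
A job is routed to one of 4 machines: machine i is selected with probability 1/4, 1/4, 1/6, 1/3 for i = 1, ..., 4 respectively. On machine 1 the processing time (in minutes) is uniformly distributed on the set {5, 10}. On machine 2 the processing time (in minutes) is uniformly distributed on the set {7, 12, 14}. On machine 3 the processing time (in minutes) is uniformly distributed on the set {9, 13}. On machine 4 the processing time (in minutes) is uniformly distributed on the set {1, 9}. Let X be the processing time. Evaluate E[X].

65/8

E[X | machine 1] = (5+10)/2 = 15/2.
E[X | machine 2] = (7+12+14)/3 = 11.
E[X | machine 3] = (9+13)/2 = 11.
E[X | machine 4] = (1+9)/2 = 5.
E[X] = (1/4)·(15/2) + (1/4)·(11) + (1/6)·(11) + (1/3)·(5) = 65/8.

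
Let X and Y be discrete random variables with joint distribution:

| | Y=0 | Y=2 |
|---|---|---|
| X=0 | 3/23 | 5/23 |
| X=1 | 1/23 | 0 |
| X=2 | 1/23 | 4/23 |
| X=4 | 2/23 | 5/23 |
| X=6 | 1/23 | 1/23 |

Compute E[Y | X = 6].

1

P(X = 6) = 2/23.
Σ Y·P over the event = 0·(1/23) + 2·(1/23) = 2/23.
E[Y | X = 6] = (2/23) / (2/23) = 1.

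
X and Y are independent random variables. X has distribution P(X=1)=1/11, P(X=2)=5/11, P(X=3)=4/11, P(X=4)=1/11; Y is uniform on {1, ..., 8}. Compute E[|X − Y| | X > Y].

P(X > Y) = 2/11.
Summing |X−Y|·P(x,y) over outcomes with X > Y gives 23/88.
E[|X − Y| | X > Y] = (23/88) / (2/11) = 23/16.

23/16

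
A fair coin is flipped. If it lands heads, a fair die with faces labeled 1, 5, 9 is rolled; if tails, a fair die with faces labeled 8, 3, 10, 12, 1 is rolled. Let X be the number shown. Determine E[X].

59/10

E[X | heads] = (1+5+9)/3 = 5.
E[X | tails] = (8+3+10+12+1)/5 = 34/5.
By the law of total expectation,
E[X] = (1/2)·(5) + (1/2)·(34/5) = 59/10.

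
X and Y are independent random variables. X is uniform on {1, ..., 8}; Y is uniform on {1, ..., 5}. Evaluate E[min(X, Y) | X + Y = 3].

Outcomes with X + Y = 3: (1,2), (2,1), each with probability 1/40.
E[min(X, Y) | X + Y = 3] = (1 + 1) / 2 = 1.

1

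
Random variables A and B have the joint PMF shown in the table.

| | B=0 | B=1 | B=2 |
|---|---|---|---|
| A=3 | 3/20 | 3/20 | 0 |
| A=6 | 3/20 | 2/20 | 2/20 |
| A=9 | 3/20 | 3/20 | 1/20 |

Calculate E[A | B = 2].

7

P(B = 2) = 3/20.
Σ A·P over the event = 6·(2/20) + 9·(1/20) = 21/20.
E[A | B = 2] = (21/20) / (3/20) = 7.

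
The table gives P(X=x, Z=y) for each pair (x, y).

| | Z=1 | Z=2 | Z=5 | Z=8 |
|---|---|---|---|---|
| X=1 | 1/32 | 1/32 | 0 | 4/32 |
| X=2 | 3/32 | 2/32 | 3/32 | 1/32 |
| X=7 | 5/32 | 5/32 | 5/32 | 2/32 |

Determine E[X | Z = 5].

41/8

P(Z = 5) = 1/4.
Σ X·P over the event = 2·(3/32) + 7·(5/32) = 41/32.
E[X | Z = 5] = (41/32) / (1/4) = 41/8.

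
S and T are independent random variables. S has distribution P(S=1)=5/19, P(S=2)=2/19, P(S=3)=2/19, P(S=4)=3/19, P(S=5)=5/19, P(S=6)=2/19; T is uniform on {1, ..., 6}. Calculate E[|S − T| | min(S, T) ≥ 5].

1/2

P(min(S, T) ≥ 5) = 7/57.
Summing |S−T|·P(x,y) over outcomes with min(S, T) ≥ 5 gives 7/114.
E[|S − T| | min(S, T) ≥ 5] = (7/114) / (7/57) = 1/2.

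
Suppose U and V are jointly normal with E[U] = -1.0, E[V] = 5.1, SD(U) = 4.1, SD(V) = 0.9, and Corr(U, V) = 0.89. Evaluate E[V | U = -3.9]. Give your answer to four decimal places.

E[V | U=x] = μ_V + ρ(σ_V/σ_U)(x − μ_U) for jointly normal variables.
E[V | U=-3.9] = 5.1 + (0.89)·(0.9/4.1)·(-3.9 − (-1.0)) = 5.1 + (0.19537)·(-2.9) = 4.5334.

4.5334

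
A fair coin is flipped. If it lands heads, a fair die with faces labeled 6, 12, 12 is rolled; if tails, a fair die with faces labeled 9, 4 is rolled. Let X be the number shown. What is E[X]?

33/4

E[X | heads] = (6+12+12)/3 = 10.
E[X | tails] = (9+4)/2 = 13/2.
By the law of total expectation,
E[X] = (1/2)·(10) + (1/2)·(13/2) = 33/4.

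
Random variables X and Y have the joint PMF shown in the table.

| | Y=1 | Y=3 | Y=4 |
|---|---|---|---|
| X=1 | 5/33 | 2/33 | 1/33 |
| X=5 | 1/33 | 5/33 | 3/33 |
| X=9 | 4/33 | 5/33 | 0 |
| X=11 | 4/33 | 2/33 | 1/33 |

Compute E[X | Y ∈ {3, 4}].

121/19

P(Y ∈ {3, 4}) = 19/33.
Summing X·P(X=x,Y=y) over the conditioning event gives 11/3.
E[X | Y ∈ {3, 4}] = (11/3) / (19/33) = 121/19.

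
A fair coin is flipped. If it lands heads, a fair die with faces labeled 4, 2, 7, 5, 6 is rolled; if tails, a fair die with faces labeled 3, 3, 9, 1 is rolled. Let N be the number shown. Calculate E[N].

E[N | heads] = (4+2+7+5+6)/5 = 24/5.
E[N | tails] = (3+3+9+1)/4 = 4.
By the law of total expectation,
E[N] = (1/2)·(24/5) + (1/2)·(4) = 22/5.

22/5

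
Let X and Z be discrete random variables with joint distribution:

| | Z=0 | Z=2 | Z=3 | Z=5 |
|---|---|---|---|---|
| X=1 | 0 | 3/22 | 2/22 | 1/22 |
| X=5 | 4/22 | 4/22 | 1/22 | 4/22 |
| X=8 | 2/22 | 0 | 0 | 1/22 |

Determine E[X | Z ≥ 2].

59/16

P(Z ≥ 2) = 8/11.
Σ X·P over the event = 1·(3/22) + 1·(2/22) + 1·(1/22) + 5·(4/22) + 5·(1/22) + 5·(4/22) + 8·(1/22) = 59/22.
E[X | Z ≥ 2] = (59/22) / (8/11) = 59/16.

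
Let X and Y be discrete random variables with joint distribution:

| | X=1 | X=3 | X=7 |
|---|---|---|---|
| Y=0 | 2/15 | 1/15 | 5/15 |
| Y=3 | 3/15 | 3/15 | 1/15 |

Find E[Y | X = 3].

P(X = 3) = 4/15.
Σ Y·P over the event = 0·(1/15) + 3·(3/15) = 3/5.
E[Y | X = 3] = (3/5) / (4/15) = 9/4.

9/4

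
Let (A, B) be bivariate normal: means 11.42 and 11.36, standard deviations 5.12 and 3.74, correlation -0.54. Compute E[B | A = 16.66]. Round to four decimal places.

9.2931

E[B | A=x] = μ_B + ρ(σ_B/σ_A)(x − μ_A) for jointly normal variables.
E[B | A=16.66] = 11.36 + (-0.54)·(3.74/5.12)·(16.66 − (11.42)) = 11.36 + (-0.39445)·(5.24) = 9.2931.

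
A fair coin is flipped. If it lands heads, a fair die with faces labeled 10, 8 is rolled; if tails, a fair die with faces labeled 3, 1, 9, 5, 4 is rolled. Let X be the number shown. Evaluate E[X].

E[X | heads] = (10+8)/2 = 9.
E[X | tails] = (3+1+9+5+4)/5 = 22/5.
E[X] = (1/2)·(9) + (1/2)·(22/5) = 67/10.

67/10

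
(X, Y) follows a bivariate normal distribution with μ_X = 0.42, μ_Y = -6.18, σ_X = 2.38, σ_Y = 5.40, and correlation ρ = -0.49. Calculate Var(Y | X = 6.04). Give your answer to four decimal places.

The conditional variance in a bivariate normal is σ_Y²(1 − ρ²), independent of x.
Var(Y | X=6.04) = (5.40)²·(1 − (-0.49)²) = 29.16·0.7599 = 22.1587.

22.1587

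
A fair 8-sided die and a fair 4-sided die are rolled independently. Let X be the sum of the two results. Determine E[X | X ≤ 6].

P(X ≤ 6) = 7/16.
Σ over the event: 2·1/32 + 3·1/16 + 4·3/32 + 5·1/8 + 6·1/8 = 2.
E[X | X ≤ 6] = (2) / (7/16) = 32/7.

32/7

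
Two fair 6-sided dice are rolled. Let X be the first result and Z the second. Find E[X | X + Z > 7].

14/3

P(X + Z > 7) = 5/12.
Summing X·P(x,y) over outcomes with X + Z > 7 gives 35/18.
E[X | X + Z > 7] = (35/18) / (5/12) = 14/3.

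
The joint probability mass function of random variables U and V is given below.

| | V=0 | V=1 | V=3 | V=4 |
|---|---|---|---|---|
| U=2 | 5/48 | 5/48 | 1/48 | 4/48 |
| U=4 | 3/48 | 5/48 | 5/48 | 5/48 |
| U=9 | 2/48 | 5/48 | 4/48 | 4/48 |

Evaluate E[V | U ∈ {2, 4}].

64/33

P(U ∈ {2, 4}) = 11/16.
Σ V·P over the event = 0·(5/48) + 1·(5/48) + 3·(1/48) + 4·(4/48) + 0·(3/48) + 1·(5/48) + 3·(5/48) + 4·(5/48) = 4/3.
E[V | U ∈ {2, 4}] = (4/3) / (11/16) = 64/33.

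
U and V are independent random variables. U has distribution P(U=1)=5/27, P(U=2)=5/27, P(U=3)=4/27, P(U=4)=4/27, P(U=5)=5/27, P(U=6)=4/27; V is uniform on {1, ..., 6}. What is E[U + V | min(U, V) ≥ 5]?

197/18

P(min(U, V) ≥ 5) = 1/9.
Summing (U+V)·P(x,y) over outcomes with min(U, V) ≥ 5 gives 197/162.
E[U + V | min(U, V) ≥ 5] = (197/162) / (1/9) = 197/18.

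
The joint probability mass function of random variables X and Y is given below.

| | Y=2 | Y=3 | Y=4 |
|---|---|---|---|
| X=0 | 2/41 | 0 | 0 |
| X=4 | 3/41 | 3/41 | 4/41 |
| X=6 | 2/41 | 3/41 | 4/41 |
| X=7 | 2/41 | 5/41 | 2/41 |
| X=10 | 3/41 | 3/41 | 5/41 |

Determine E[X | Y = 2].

17/3

P(Y = 2) = 12/41.
Σ X·P over the event = 0·(2/41) + 4·(3/41) + 6·(2/41) + 7·(2/41) + 10·(3/41) = 68/41.
E[X | Y = 2] = (68/41) / (12/41) = 17/3.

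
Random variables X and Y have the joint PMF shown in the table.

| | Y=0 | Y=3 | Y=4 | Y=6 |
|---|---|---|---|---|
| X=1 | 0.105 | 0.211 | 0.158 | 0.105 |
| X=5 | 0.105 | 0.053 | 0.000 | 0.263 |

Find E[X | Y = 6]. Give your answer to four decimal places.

P(Y = 6) = 0.368.
Σ X·P over the event = 1·(0.105) + 5·(0.263) = 1.420.
E[X | Y = 6] = (1.420) / (0.368) = 3.8587.

3.8587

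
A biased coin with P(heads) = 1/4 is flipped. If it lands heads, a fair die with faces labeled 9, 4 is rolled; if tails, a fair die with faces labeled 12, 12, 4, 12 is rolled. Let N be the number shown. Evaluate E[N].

E[N | heads] = (9+4)/2 = 13/2.
E[N | tails] = (12+12+4+12)/4 = 10.
E[N] = (1/4)·(13/2) + (3/4)·(10) = 73/8.

73/8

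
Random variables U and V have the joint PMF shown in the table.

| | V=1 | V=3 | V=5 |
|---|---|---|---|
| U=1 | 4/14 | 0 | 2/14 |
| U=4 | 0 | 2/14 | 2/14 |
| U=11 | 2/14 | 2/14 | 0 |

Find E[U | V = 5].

5/2

P(V = 5) = 2/7.
Summing U·P(U=x,V=y) over the conditioning event gives 5/7.
E[U | V = 5] = (5/7) / (2/7) = 5/2.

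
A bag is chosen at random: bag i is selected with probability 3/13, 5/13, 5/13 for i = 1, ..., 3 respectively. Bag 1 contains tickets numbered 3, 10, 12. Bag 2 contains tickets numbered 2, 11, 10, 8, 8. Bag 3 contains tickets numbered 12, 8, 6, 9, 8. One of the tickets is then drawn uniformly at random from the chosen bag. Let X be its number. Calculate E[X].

E[X | bag 1] = (3+10+12)/3 = 25/3.
E[X | bag 2] = (2+11+10+8+8)/5 = 39/5.
E[X | bag 3] = (12+8+6+9+8)/5 = 43/5.
E[X] = (3/13)·(25/3) + (5/13)·(39/5) + (5/13)·(43/5) = 107/13.

107/13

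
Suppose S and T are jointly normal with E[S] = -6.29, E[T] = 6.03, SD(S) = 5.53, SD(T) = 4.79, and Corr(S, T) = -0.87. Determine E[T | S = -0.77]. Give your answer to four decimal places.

1.8702

The regression of T on S has slope ρ·σ_T/σ_S and passes through (μ_S, μ_T).
E[T | S=-0.77] = 6.03 + (-0.87)·(4.79/5.53)·(-0.77 − (-6.29)) = 6.03 + (-0.75358)·(5.52) = 1.8702.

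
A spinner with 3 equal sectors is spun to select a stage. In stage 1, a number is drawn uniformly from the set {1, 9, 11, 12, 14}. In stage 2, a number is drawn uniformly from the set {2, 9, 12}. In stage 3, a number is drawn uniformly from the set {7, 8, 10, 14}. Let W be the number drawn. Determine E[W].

E[W | stage 1] = (1+9+11+12+14)/5 = 47/5.
E[W | stage 2] = (2+9+12)/3 = 23/3.
E[W | stage 3] = (7+8+10+14)/4 = 39/4.
By the law of total expectation,
E[W] = (1/3)·(47/5) + (1/3)·(23/3) + (1/3)·(39/4) = 1609/180.

1609/180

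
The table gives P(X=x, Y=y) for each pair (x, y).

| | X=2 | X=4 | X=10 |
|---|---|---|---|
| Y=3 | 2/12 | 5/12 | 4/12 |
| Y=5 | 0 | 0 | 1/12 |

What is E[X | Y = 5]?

10

P(Y = 5) = 1/12.
Σ X·P over the event = 10·(1/12) = 5/6.
E[X | Y = 5] = (5/6) / (1/12) = 10.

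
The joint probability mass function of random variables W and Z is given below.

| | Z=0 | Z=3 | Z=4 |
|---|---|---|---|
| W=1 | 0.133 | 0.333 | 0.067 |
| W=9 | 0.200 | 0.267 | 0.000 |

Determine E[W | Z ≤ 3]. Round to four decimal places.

5.0043

P(Z ≤ 3) = 0.933.
Σ W·P over the event = 1·(0.133) + 1·(0.333) + 9·(0.200) + 9·(0.267) = 4.669.
E[W | Z ≤ 3] = (4.669) / (0.933) = 5.0043.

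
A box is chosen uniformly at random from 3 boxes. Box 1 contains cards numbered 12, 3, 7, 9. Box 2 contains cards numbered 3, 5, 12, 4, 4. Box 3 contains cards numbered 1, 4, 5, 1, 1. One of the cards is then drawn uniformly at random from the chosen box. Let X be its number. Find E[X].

E[X | box 1] = (12+3+7+9)/4 = 31/4.
E[X | box 2] = (3+5+12+4+4)/5 = 28/5.
E[X | box 3] = (1+4+5+1+1)/5 = 12/5.
By the law of total expectation,
E[X] = (1/3)·(31/4) + (1/3)·(28/5) + (1/3)·(12/5) = 21/4.

21/4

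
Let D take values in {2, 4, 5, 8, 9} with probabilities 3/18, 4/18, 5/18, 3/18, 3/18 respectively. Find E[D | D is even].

P(D is even) = 5/9.
Σ over the event: 2·1/6 + 4·2/9 + 8·1/6 = 23/9.
E[D | D is even] = (23/9) / (5/9) = 23/5.

23/5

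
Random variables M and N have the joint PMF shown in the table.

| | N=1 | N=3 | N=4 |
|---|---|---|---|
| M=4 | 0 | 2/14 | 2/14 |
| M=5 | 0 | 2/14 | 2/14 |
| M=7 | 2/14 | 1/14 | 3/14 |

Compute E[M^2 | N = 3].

P(N = 3) = 5/14.
Σ M^2·P over the event = 16·(2/14) + 25·(2/14) + 49·(1/14) = 131/14.
E[M^2 | N = 3] = (131/14) / (5/14) = 131/5.

131/5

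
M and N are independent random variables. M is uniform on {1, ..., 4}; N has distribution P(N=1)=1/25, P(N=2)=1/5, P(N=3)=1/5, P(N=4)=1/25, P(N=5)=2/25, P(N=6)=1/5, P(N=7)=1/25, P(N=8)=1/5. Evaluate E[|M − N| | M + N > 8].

149/35

P(M + N > 8) = 7/20.
Summing |M−N|·P(x,y) over outcomes with M + N > 8 gives 149/100.
E[|M − N| | M + N > 8] = (149/100) / (7/20) = 149/35.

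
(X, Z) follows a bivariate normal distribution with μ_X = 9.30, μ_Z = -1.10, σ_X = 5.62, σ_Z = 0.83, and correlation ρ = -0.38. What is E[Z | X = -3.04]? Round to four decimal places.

-0.4075

The regression of Z on X has slope ρ·σ_Z/σ_X and passes through (μ_X, μ_Z).
E[Z | X=-3.04] = -1.10 + (-0.38)·(0.83/5.62)·(-3.04 − (9.30)) = -1.10 + (-0.056121)·(-12.34) = -0.4075.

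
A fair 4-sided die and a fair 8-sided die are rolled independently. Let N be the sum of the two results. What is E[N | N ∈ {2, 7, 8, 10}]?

23/3

P(N ∈ {2, 7, 8, 10}) = 3/8.
Σ over the event: 2·1/32 + 7·1/8 + 8·1/8 + 10·3/32 = 23/8.
E[N | N ∈ {2, 7, 8, 10}] = (23/8) / (3/8) = 23/3.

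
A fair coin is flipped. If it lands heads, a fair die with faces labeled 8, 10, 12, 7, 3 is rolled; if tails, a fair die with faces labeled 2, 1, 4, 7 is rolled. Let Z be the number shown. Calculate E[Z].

23/4

E[Z | heads] = (8+10+12+7+3)/5 = 8.
E[Z | tails] = (2+1+4+7)/4 = 7/2.
E[Z] = (1/2)·(8) + (1/2)·(7/2) = 23/4.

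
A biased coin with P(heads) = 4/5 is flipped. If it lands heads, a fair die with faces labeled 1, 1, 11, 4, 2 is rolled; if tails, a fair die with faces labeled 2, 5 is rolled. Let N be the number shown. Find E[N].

E[N | heads] = (1+1+11+4+2)/5 = 19/5.
E[N | tails] = (2+5)/2 = 7/2.
E[N] = (4/5)·(19/5) + (1/5)·(7/2) = 187/50.

187/50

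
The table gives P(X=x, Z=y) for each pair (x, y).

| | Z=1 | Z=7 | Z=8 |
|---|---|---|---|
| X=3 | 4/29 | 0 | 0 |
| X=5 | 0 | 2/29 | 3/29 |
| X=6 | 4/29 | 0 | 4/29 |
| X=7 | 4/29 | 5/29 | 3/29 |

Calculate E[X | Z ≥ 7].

P(Z ≥ 7) = 17/29.
Σ X·P over the event = 5·(2/29) + 5·(3/29) + 6·(4/29) + 7·(5/29) + 7·(3/29) = 105/29.
E[X | Z ≥ 7] = (105/29) / (17/29) = 105/17.

105/17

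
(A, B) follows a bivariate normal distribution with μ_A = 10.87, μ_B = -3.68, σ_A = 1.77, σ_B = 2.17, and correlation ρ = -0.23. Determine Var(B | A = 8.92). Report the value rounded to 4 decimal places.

4.4598

Var(B | A=x) = (1 − ρ²)·σ_B².
Var(B | A=8.92) = (2.17)²·(1 − (-0.23)²) = 4.7089·0.9471 = 4.4598.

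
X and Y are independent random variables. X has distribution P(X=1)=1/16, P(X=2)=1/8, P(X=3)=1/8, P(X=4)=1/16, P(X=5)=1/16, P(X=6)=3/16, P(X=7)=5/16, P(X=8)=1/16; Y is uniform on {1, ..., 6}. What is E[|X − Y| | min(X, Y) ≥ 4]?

53/33

P(min(X, Y) ≥ 4) = 11/32.
Summing |X−Y|·P(x,y) over outcomes with min(X, Y) ≥ 4 gives 53/96.
E[|X − Y| | min(X, Y) ≥ 4] = (53/96) / (11/32) = 53/33.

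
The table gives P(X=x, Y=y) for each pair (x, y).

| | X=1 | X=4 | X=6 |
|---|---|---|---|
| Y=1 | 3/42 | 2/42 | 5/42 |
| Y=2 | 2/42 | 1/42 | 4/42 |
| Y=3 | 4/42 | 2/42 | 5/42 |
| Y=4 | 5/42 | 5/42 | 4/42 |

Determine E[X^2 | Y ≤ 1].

P(Y ≤ 1) = 5/21.
Σ X^2·P over the event = 1·(3/42) + 16·(2/42) + 36·(5/42) = 215/42.
E[X^2 | Y ≤ 1] = (215/42) / (5/21) = 43/2.

43/2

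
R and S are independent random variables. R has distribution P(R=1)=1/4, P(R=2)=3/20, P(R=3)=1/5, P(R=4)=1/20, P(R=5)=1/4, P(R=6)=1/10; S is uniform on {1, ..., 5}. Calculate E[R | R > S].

101/22

P(R > S) = 11/25.
Summing R·P(x,y) over outcomes with R > S gives 101/50.
E[R | R > S] = (101/50) / (11/25) = 101/22.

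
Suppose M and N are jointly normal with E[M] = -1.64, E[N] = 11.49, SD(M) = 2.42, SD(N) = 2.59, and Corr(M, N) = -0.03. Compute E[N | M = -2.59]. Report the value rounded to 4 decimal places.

E[N | M=x] = μ_N + ρ(σ_N/σ_M)(x − μ_M) for jointly normal variables.
E[N | M=-2.59] = 11.49 + (-0.03)·(2.59/2.42)·(-2.59 − (-1.64)) = 11.49 + (-0.032107)·(-0.95) = 11.5205.

11.5205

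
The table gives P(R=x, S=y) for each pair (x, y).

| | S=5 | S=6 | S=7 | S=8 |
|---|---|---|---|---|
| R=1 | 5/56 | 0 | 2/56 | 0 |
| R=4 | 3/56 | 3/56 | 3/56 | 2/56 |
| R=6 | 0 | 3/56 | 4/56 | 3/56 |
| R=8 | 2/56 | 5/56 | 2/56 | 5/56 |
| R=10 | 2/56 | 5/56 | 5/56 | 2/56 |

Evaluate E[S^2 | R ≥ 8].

1251/28

P(R ≥ 8) = 1/2.
Σ S^2·P over the event = 25·(2/56) + 36·(5/56) + 49·(2/56) + 64·(5/56) + 25·(2/56) + 36·(5/56) + 49·(5/56) + 64·(2/56) = 1251/56.
E[S^2 | R ≥ 8] = (1251/56) / (1/2) = 1251/28.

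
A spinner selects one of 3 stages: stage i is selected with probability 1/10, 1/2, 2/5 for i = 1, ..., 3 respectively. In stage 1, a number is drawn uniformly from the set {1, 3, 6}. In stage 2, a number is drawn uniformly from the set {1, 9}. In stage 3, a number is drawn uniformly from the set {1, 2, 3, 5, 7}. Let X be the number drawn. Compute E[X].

641/150

E[X | stage 1] = (1+3+6)/3 = 10/3.
E[X | stage 2] = (1+9)/2 = 5.
E[X | stage 3] = (1+2+3+5+7)/5 = 18/5.
E[X] = (1/10)·(10/3) + (1/2)·(5) + (2/5)·(18/5) = 641/150.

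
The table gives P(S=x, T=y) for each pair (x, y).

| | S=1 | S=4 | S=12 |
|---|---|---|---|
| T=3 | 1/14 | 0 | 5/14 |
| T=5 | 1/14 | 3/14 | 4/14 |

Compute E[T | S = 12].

P(S = 12) = 9/14.
Summing T·P(S=x,T=y) over the conditioning event gives 5/2.
E[T | S = 12] = (5/2) / (9/14) = 35/9.

35/9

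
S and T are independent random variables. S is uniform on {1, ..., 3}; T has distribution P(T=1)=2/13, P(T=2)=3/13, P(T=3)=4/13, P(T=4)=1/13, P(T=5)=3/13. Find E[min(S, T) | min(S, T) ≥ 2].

P(min(S, T) ≥ 2) = 22/39.
Summing min(S,T)·P(x,y) over outcomes with min(S, T) ≥ 2 gives 4/3.
E[min(S, T) | min(S, T) ≥ 2] = (4/3) / (22/39) = 26/11.

26/11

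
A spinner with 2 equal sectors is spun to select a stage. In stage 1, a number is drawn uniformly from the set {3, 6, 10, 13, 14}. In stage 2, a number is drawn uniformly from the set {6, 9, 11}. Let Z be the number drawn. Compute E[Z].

E[Z | stage 1] = (3+6+10+13+14)/5 = 46/5.
E[Z | stage 2] = (6+9+11)/3 = 26/3.
By the law of total expectation,
E[Z] = (1/2)·(46/5) + (1/2)·(26/3) = 134/15.

134/15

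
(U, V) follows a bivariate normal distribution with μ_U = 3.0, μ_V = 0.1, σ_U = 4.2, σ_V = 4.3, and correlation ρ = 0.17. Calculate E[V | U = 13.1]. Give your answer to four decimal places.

1.8579

The regression of V on U has slope ρ·σ_V/σ_U and passes through (μ_U, μ_V).
E[V | U=13.1] = 0.1 + (0.17)·(4.3/4.2)·(13.1 − (3.0)) = 0.1 + (0.17405)·(10.1) = 1.8579.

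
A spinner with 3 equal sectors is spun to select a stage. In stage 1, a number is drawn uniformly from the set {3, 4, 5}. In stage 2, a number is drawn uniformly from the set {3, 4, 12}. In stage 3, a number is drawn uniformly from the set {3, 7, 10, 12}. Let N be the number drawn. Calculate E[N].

55/9

E[N | stage 1] = (3+4+5)/3 = 4.
E[N | stage 2] = (3+4+12)/3 = 19/3.
E[N | stage 3] = (3+7+10+12)/4 = 8.
E[N] = (1/3)·(4) + (1/3)·(19/3) + (1/3)·(8) = 55/9.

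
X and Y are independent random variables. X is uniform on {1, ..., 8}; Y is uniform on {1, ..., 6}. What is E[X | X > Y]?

160/27

P(X > Y) = 9/16.
Summing X·P(x,y) over outcomes with X > Y gives 10/3.
E[X | X > Y] = (10/3) / (9/16) = 160/27.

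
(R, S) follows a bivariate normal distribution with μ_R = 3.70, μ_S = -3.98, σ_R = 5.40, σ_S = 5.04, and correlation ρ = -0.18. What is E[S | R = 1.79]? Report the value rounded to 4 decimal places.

The regression of S on R has slope ρ·σ_S/σ_R and passes through (μ_R, μ_S).
E[S | R=1.79] = -3.98 + (-0.18)·(5.04/5.40)·(1.79 − (3.70)) = -3.98 + (-0.168)·(-1.91) = -3.6591.

-3.6591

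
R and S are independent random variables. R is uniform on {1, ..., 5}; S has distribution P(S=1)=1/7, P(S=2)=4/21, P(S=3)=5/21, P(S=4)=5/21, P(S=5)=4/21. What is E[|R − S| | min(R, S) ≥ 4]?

1/2

P(min(R, S) ≥ 4) = 6/35.
Summing |R−S|·P(x,y) over outcomes with min(R, S) ≥ 4 gives 3/35.
E[|R − S| | min(R, S) ≥ 4] = (3/35) / (6/35) = 1/2.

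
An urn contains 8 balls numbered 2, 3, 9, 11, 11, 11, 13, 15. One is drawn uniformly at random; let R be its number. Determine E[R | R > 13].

15

P(R > 13) = 1/8.
Σ over the event: 15·1/8 = 15/8.
E[R | R > 13] = (15/8) / (1/8) = 15.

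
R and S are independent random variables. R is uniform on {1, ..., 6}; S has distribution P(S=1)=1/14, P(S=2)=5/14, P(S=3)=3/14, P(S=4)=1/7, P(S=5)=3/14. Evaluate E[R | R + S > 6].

202/43

P(R + S > 6) = 43/84.
Summing R·P(x,y) over outcomes with R + S > 6 gives 101/42.
E[R | R + S > 6] = (101/42) / (43/84) = 202/43.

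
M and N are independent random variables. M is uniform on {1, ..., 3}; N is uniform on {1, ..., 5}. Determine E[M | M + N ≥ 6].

Outcomes with M + N ≥ 6: (1,5), (2,4), (2,5), (3,3), (3,4), (3,5), each with probability 1/15.
E[M | M + N ≥ 6] = (1 + 2 + 2 + 3 + 3 + 3) / 6 = 7/3.

7/3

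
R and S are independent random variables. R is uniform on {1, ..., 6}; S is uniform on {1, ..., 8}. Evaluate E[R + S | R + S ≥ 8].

P(R + S ≥ 8) = 9/16.
Summing (R+S)·P(x,y) over outcomes with R + S ≥ 8 gives 17/3.
E[R + S | R + S ≥ 8] = (17/3) / (9/16) = 272/27.

272/27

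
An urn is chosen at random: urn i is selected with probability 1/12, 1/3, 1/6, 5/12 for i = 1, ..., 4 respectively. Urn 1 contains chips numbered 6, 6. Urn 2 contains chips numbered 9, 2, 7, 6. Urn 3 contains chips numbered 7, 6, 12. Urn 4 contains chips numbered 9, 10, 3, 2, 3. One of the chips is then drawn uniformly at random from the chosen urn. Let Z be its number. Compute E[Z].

E[Z | urn 1] = (6+6)/2 = 6.
E[Z | urn 2] = (9+2+7+6)/4 = 6.
E[Z | urn 3] = (7+6+12)/3 = 25/3.
E[Z | urn 4] = (9+10+3+2+3)/5 = 27/5.
By the law of total expectation,
E[Z] = (1/12)·(6) + (1/3)·(6) + (1/6)·(25/3) + (5/12)·(27/5) = 221/36.

221/36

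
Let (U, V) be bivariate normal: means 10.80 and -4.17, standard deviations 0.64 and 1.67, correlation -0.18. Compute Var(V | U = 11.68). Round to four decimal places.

2.6985

The conditional variance in a bivariate normal is σ_V²(1 − ρ²), independent of x.
Var(V | U=11.68) = (1.67)²·(1 − (-0.18)²) = 2.7889·0.9676 = 2.6985.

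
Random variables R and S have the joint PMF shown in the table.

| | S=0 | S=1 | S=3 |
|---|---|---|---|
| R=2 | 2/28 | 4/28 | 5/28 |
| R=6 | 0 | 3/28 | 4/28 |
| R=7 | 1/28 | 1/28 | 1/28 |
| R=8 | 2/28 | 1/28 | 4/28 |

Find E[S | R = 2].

P(R = 2) = 11/28.
Σ S·P over the event = 0·(2/28) + 1·(4/28) + 3·(5/28) = 19/28.
E[S | R = 2] = (19/28) / (11/28) = 19/11.

19/11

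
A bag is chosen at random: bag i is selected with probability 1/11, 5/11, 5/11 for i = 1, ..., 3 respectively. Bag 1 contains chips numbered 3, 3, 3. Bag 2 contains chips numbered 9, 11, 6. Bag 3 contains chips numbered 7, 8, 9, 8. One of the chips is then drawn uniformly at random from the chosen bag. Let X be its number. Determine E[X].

E[X | bag 1] = (3+3+3)/3 = 3.
E[X | bag 2] = (9+11+6)/3 = 26/3.
E[X | bag 3] = (7+8+9+8)/4 = 8.
E[X] = (1/11)·(3) + (5/11)·(26/3) + (5/11)·(8) = 259/33.

259/33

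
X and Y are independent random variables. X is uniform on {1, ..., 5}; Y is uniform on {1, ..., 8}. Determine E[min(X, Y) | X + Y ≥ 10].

4

Outcomes with X + Y ≥ 10: (2,8), (3,7), (3,8), (4,6), (4,7), (4,8), (5,5), (5,6), (5,7), (5,8), each with probability 1/40.
E[min(X, Y) | X + Y ≥ 10] = (2 + 3 + 3 + 4 + 4 + 4 + 5 + 5 + 5 + 5) / 10 = 4.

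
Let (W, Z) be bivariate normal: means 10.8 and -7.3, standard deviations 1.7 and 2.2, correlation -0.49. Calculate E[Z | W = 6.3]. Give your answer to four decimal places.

-4.4465

E[Z | W=x] = μ_Z + ρ(σ_Z/σ_W)(x − μ_W) for jointly normal variables.
E[Z | W=6.3] = -7.3 + (-0.49)·(2.2/1.7)·(6.3 − (10.8)) = -7.3 + (-0.63412)·(-4.5) = -4.4465.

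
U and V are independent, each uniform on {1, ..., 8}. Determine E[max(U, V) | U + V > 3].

P(U + V > 3) = 61/64.
Summing max(U,V)·P(x,y) over outcomes with U + V > 3 gives 367/64.
E[max(U, V) | U + V > 3] = (367/64) / (61/64) = 367/61.

367/61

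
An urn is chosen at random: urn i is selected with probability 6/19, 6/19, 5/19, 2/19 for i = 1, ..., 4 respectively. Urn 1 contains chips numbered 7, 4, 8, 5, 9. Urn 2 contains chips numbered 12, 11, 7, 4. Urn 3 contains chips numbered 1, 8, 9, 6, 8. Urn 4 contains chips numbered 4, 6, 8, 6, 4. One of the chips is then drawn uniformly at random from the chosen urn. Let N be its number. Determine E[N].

669/95

E[N | urn 1] = (7+4+8+5+9)/5 = 33/5.
E[N | urn 2] = (12+11+7+4)/4 = 17/2.
E[N | urn 3] = (1+8+9+6+8)/5 = 32/5.
E[N | urn 4] = (4+6+8+6+4)/5 = 28/5.
By the law of total expectation,
E[N] = (6/19)·(33/5) + (6/19)·(17/2) + (5/19)·(32/5) + (2/19)·(28/5) = 669/95.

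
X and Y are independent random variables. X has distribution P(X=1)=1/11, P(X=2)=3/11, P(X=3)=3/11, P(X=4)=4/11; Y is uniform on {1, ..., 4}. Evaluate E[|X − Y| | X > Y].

P(X > Y) = 21/44.
Summing |X−Y|·P(x,y) over outcomes with X > Y gives 9/11.
E[|X − Y| | X > Y] = (9/11) / (21/44) = 12/7.

12/7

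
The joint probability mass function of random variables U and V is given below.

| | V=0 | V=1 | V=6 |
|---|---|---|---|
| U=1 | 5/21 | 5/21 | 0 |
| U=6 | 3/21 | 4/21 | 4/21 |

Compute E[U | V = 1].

29/9

P(V = 1) = 3/7.
Summing U·P(U=x,V=y) over the conditioning event gives 29/21.
E[U | V = 1] = (29/21) / (3/7) = 29/9.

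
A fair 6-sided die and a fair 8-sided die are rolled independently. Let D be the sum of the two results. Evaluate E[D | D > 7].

272/27

P(D > 7) = 9/16.
Σ over the event: 8·1/8 + 9·1/8 + 10·5/48 + 11·1/12 + 12·1/16 + 13·1/24 + 14·1/48 = 17/3.
E[D | D > 7] = (17/3) / (9/16) = 272/27.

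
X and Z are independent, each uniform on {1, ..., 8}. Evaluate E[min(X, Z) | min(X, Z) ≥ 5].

P(min(X, Z) ≥ 5) = 1/4.
Summing min(X,Z)·P(x,y) over outcomes with min(X, Z) ≥ 5 gives 47/32.
E[min(X, Z) | min(X, Z) ≥ 5] = (47/32) / (1/4) = 47/8.

47/8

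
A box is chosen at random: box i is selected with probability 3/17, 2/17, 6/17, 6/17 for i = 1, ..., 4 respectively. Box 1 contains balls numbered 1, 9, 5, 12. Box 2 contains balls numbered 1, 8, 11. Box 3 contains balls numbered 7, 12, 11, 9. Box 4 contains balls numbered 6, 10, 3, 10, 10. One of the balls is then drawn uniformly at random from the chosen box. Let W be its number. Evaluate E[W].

E[W | box 1] = (1+9+5+12)/4 = 27/4.
E[W | box 2] = (1+8+11)/3 = 20/3.
E[W | box 3] = (7+12+11+9)/4 = 39/4.
E[W | box 4] = (6+10+3+10+10)/5 = 39/5.
By the law of total expectation,
E[W] = (3/17)·(27/4) + (2/17)·(20/3) + (6/17)·(39/4) + (6/17)·(39/5) = 8333/1020.

8333/1020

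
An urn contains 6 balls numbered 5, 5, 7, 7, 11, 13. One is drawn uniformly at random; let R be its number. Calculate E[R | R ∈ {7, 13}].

P(R ∈ {7, 13}) = 1/2.
Σ over the event: 7·1/3 + 13·1/6 = 9/2.
E[R | R ∈ {7, 13}] = (9/2) / (1/2) = 9.

9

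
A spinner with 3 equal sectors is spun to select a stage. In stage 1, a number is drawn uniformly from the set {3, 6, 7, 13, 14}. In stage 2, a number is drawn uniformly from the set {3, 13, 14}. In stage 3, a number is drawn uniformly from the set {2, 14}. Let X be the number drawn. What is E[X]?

E[X | stage 1] = (3+6+7+13+14)/5 = 43/5.
E[X | stage 2] = (3+13+14)/3 = 10.
E[X | stage 3] = (2+14)/2 = 8.
E[X] = (1/3)·(43/5) + (1/3)·(10) + (1/3)·(8) = 133/15.

133/15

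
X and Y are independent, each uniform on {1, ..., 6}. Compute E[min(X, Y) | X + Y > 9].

Outcomes with X + Y > 9: (4,6), (5,5), (5,6), (6,4), (6,5), (6,6), each with probability 1/36.
E[min(X, Y) | X + Y > 9] = (4 + 5 + 5 + 4 + 5 + 6) / 6 = 29/6.

29/6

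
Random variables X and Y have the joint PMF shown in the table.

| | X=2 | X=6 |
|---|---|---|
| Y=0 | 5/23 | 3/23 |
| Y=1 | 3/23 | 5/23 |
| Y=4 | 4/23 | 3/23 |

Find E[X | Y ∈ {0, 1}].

4

P(Y ∈ {0, 1}) = 16/23.
Summing X·P(X=x,Y=y) over the conditioning event gives 64/23.
E[X | Y ∈ {0, 1}] = (64/23) / (16/23) = 4.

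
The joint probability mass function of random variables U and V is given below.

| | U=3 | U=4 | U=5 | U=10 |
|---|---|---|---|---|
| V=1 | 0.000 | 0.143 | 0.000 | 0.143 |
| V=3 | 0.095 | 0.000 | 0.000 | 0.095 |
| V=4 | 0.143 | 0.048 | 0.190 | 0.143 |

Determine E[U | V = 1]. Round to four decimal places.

P(V = 1) = 0.286.
Summing U·P(U=x,V=y) over the conditioning event gives 2.002.
E[U | V = 1] = (2.002) / (0.286) = 7.0000.

7.0000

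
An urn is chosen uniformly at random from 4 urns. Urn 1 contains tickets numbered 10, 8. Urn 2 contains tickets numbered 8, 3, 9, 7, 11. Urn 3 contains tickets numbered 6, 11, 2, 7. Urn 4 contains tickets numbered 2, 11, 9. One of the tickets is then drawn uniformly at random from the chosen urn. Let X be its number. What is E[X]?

E[X | urn 1] = (10+8)/2 = 9.
E[X | urn 2] = (8+3+9+7+11)/5 = 38/5.
E[X | urn 3] = (6+11+2+7)/4 = 13/2.
E[X | urn 4] = (2+11+9)/3 = 22/3.
E[X] = (1/4)·(9) + (1/4)·(38/5) + (1/4)·(13/2) + (1/4)·(22/3) = 913/120.

913/120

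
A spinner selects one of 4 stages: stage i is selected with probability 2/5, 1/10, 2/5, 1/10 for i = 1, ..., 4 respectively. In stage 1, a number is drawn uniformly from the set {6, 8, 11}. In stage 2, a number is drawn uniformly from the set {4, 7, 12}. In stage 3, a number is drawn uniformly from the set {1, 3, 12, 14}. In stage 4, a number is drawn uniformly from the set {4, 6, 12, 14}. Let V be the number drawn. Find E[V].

8

E[V | stage 1] = (6+8+11)/3 = 25/3.
E[V | stage 2] = (4+7+12)/3 = 23/3.
E[V | stage 3] = (1+3+12+14)/4 = 15/2.
E[V | stage 4] = (4+6+12+14)/4 = 9.
E[V] = (2/5)·(25/3) + (1/10)·(23/3) + (2/5)·(15/2) + (1/10)·(9) = 8.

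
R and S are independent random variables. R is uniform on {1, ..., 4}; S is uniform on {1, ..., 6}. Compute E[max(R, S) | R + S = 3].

Outcomes with R + S = 3: (1,2), (2,1), each with probability 1/24.
E[max(R, S) | R + S = 3] = (2 + 2) / 2 = 2.

2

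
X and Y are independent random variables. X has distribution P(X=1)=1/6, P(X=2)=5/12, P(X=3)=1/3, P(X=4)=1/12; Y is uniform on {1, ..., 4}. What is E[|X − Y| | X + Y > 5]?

P(X + Y > 5) = 1/3.
Summing |X−Y|·P(x,y) over outcomes with X + Y > 5 gives 17/48.
E[|X − Y| | X + Y > 5] = (17/48) / (1/3) = 17/16.

17/16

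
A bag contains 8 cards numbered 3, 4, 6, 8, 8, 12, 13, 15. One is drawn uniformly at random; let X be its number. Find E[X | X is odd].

P(X is odd) = 3/8.
Σ over the event: 3·1/8 + 13·1/8 + 15·1/8 = 31/8.
E[X | X is odd] = (31/8) / (3/8) = 31/3.

31/3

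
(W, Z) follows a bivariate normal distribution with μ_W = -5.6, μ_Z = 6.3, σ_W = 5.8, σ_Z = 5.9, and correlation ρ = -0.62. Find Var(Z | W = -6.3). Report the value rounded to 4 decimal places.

Var(Z | W=x) = (1 − ρ²)·σ_Z².
Var(Z | W=-6.3) = (5.9)²·(1 − (-0.62)²) = 34.81·0.6156 = 21.4290.

21.4290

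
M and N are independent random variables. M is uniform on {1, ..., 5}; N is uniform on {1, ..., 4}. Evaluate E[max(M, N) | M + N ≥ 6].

43/10

Outcomes with M + N ≥ 6: (2,4), (3,3), (3,4), (4,2), (4,3), (4,4), (5,1), (5,2), (5,3), (5,4), each with probability 1/20.
E[max(M, N) | M + N ≥ 6] = (4 + 3 + 4 + 4 + 4 + 4 + 5 + 5 + 5 + 5) / 10 = 43/10.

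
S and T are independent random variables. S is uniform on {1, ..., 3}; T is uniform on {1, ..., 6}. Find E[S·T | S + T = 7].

Outcomes with S + T = 7: (1,6), (2,5), (3,4), each with probability 1/18.
E[S·T | S + T = 7] = (6 + 10 + 12) / 3 = 28/3.

28/3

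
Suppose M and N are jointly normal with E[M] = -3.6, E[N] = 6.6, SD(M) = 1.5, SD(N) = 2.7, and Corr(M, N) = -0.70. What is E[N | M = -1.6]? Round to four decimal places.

E[N | M=x] = μ_N + ρ(σ_N/σ_M)(x − μ_M) for jointly normal variables.
E[N | M=-1.6] = 6.6 + (-0.70)·(2.7/1.5)·(-1.6 − (-3.6)) = 6.6 + (-1.26)·(2) = 4.0800.

4.0800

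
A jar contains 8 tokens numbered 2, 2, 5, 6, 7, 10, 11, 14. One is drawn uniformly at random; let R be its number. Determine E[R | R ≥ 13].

14

P(R ≥ 13) = 1/8.
Σ over the event: 14·1/8 = 7/4.
E[R | R ≥ 13] = (7/4) / (1/8) = 14.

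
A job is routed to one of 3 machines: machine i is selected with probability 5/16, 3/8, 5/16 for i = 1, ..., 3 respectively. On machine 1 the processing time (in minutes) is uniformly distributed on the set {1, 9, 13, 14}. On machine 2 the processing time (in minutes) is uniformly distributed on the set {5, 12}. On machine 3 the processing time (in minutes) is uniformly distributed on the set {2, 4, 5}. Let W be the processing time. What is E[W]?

E[W | machine 1] = (1+9+13+14)/4 = 37/4.
E[W | machine 2] = (5+12)/2 = 17/2.
E[W | machine 3] = (2+4+5)/3 = 11/3.
By the law of total expectation,
E[W] = (5/16)·(37/4) + (3/8)·(17/2) + (5/16)·(11/3) = 1387/192.

1387/192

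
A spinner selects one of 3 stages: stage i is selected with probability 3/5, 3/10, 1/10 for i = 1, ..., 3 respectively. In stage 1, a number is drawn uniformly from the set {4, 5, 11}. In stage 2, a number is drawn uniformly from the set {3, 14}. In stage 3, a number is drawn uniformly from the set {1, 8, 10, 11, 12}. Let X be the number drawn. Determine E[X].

739/100

E[X | stage 1] = (4+5+11)/3 = 20/3.
E[X | stage 2] = (3+14)/2 = 17/2.
E[X | stage 3] = (1+8+10+11+12)/5 = 42/5.
By the law of total expectation,
E[X] = (3/5)·(20/3) + (3/10)·(17/2) + (1/10)·(42/5) = 739/100.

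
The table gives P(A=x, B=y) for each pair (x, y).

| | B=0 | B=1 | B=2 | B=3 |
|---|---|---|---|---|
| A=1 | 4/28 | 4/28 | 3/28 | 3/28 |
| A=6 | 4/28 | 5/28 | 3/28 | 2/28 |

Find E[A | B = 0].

7/2

P(B = 0) = 2/7.
Σ A·P over the event = 1·(4/28) + 6·(4/28) = 1.
E[A | B = 0] = (1) / (2/7) = 7/2.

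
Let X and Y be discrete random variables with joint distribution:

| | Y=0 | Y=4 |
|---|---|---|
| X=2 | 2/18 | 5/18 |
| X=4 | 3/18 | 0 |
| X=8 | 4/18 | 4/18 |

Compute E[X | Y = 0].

16/3

P(Y = 0) = 1/2.
Σ X·P over the event = 2·(2/18) + 4·(3/18) + 8·(4/18) = 8/3.
E[X | Y = 0] = (8/3) / (1/2) = 16/3.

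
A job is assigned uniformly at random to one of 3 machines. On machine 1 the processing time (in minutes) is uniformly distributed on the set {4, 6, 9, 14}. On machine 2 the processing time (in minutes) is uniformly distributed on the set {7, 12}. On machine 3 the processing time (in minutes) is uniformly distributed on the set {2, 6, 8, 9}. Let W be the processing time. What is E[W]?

E[W | machine 1] = (4+6+9+14)/4 = 33/4.
E[W | machine 2] = (7+12)/2 = 19/2.
E[W | machine 3] = (2+6+8+9)/4 = 25/4.
E[W] = (1/3)·(33/4) + (1/3)·(19/2) + (1/3)·(25/4) = 8.

8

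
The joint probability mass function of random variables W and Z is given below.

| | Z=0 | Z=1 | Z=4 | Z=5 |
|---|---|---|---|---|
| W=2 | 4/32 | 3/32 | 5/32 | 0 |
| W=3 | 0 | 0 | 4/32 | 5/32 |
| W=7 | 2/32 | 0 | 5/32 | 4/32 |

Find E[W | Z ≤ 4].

P(Z ≤ 4) = 23/32.
Σ W·P over the event = 2·(4/32) + 2·(3/32) + 2·(5/32) + 3·(4/32) + 7·(2/32) + 7·(5/32) = 85/32.
E[W | Z ≤ 4] = (85/32) / (23/32) = 85/23.

85/23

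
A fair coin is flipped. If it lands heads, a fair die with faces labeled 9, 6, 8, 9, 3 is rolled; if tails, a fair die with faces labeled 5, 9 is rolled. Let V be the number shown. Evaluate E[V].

7

E[V | heads] = (9+6+8+9+3)/5 = 7.
E[V | tails] = (5+9)/2 = 7.
By the law of total expectation,
E[V] = (1/2)·(7) + (1/2)·(7) = 7.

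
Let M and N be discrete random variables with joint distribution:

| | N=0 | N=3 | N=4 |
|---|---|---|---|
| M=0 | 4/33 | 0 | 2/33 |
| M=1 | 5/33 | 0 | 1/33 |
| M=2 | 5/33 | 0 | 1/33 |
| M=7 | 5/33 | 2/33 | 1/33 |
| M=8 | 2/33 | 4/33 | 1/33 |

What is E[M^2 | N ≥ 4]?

P(N ≥ 4) = 2/11.
Σ M^2·P over the event = 0·(2/33) + 1·(1/33) + 4·(1/33) + 49·(1/33) + 64·(1/33) = 118/33.
E[M^2 | N ≥ 4] = (118/33) / (2/11) = 59/3.

59/3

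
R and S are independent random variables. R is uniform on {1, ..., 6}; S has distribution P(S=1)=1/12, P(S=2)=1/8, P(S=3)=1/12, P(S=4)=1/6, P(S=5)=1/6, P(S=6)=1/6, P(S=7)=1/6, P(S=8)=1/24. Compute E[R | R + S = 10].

P(R + S = 10) = 17/144.
Summing R·P(x,y) over outcomes with R + S = 10 gives 37/72.
E[R | R + S = 10] = (37/72) / (17/144) = 74/17.

74/17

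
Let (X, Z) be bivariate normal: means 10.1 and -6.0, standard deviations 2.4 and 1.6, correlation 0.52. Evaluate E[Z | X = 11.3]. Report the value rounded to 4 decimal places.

The regression of Z on X has slope ρ·σ_Z/σ_X and passes through (μ_X, μ_Z).
E[Z | X=11.3] = -6.0 + (0.52)·(1.6/2.4)·(11.3 − (10.1)) = -6.0 + (0.34667)·(1.2) = -5.5840.

-5.5840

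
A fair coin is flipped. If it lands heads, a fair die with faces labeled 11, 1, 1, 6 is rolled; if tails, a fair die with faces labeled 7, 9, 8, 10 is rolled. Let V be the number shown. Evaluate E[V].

53/8

E[V | heads] = (11+1+1+6)/4 = 19/4.
E[V | tails] = (7+9+8+10)/4 = 17/2.
E[V] = (1/2)·(19/4) + (1/2)·(17/2) = 53/8.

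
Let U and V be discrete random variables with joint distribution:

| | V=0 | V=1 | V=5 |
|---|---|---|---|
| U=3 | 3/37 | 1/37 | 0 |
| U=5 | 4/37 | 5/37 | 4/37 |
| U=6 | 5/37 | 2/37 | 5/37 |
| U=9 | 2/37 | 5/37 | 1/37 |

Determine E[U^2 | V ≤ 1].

40

P(V ≤ 1) = 27/37.
Σ U^2·P over the event = 9·(3/37) + 9·(1/37) + 25·(4/37) + 25·(5/37) + 36·(5/37) + 36·(2/37) + 81·(2/37) + 81·(5/37) = 1080/37.
E[U^2 | V ≤ 1] = (1080/37) / (27/37) = 40.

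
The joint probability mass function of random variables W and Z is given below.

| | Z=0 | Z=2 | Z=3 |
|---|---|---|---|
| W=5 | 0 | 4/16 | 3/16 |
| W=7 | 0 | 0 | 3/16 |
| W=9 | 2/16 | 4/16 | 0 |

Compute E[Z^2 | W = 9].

P(W = 9) = 3/8.
Σ Z^2·P over the event = 0·(2/16) + 4·(4/16) = 1.
E[Z^2 | W = 9] = (1) / (3/8) = 8/3.

8/3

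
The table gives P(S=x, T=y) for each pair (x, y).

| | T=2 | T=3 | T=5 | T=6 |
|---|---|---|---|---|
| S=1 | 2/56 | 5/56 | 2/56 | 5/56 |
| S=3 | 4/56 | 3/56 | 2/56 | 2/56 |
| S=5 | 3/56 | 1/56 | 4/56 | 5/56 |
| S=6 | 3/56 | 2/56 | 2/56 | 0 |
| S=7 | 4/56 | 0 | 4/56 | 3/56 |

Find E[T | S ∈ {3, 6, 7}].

P(S ∈ {3, 6, 7}) = 29/56.
Summing T·P(S=x,T=y) over the conditioning event gives 107/56.
E[T | S ∈ {3, 6, 7}] = (107/56) / (29/56) = 107/29.

107/29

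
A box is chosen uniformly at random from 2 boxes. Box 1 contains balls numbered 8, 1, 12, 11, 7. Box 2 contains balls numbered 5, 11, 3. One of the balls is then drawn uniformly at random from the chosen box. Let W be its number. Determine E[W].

106/15

E[W | box 1] = (8+1+12+11+7)/5 = 39/5.
E[W | box 2] = (5+11+3)/3 = 19/3.
By the law of total expectation,
E[W] = (1/2)·(39/5) + (1/2)·(19/3) = 106/15.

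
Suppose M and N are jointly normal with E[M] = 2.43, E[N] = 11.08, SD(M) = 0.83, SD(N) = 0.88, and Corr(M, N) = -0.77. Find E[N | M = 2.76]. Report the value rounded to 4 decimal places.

E[N | M=x] = μ_N + ρ(σ_N/σ_M)(x − μ_M) for jointly normal variables.
E[N | M=2.76] = 11.08 + (-0.77)·(0.88/0.83)·(2.76 − (2.43)) = 11.08 + (-0.81639)·(0.33) = 10.8106.

10.8106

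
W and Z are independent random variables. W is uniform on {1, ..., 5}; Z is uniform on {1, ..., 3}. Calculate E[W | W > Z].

35/9

Outcomes with W > Z: (2,1), (3,1), (3,2), (4,1), (4,2), (4,3), (5,1), (5,2), (5,3), each with probability 1/15.
E[W | W > Z] = (2 + 3 + 3 + 4 + 4 + 4 + 5 + 5 + 5) / 9 = 35/9.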